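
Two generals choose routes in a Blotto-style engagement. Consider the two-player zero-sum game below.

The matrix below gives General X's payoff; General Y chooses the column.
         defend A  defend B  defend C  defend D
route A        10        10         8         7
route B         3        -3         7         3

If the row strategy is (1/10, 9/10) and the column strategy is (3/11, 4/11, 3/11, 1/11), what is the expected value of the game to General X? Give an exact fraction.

29/11

Against (3/11, 4/11, 3/11, 1/11), each row's expected payoff is route A: 101/11; route B: 21/11.
Taking the (1/10, 9/10)-weighted average: (1/10)·(101/11) + (9/10)·(21/11) = 29/11.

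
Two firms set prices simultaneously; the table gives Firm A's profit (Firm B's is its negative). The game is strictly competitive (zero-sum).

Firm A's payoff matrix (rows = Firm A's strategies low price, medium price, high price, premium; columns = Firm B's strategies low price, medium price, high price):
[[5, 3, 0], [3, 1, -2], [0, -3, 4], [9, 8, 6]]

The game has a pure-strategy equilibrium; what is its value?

6

Row minima: 0, -2, -3, 6 → Firm A's maximin is 6.
Column maxima: 9, 8, 6 → Firm B's minimax is 6.
They coincide at (premium, high price), so the value is 6.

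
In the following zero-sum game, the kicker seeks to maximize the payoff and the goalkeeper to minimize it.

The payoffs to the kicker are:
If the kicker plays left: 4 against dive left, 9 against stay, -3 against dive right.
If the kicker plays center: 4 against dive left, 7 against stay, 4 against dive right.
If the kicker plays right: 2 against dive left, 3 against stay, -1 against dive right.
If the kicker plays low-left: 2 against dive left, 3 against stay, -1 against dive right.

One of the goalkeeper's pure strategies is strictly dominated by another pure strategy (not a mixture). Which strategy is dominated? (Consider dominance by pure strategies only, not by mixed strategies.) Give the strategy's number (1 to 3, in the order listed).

2

The goalkeeper prefers columns that give the kicker less. Compare stay with dive left: 4 < 9, 4 < 7, 2 < 3, 2 < 3.
So dive left strictly dominates stay for the goalkeeper; stay is strictly dominated.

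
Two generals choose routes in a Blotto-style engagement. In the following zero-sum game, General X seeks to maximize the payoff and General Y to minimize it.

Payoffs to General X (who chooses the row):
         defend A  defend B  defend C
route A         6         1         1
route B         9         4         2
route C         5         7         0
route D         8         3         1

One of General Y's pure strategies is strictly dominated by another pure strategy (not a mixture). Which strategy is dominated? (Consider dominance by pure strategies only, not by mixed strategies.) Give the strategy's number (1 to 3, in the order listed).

1

General Y prefers columns that give General X less. Compare defend A with defend C: 1 < 6, 2 < 9, 0 < 5, 1 < 8.
So defend C strictly dominates defend A for General Y; defend A is strictly dominated.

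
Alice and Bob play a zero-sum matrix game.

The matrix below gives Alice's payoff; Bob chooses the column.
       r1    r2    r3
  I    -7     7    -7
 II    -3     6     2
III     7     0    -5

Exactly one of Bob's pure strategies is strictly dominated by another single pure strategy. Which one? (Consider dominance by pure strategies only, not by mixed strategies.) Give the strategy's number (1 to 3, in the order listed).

2

Bob prefers columns that give Alice less. Compare r2 with r3: -7 < 7, 2 < 6, -5 < 0.
So r3 strictly dominates r2 for Bob; r2 is strictly dominated.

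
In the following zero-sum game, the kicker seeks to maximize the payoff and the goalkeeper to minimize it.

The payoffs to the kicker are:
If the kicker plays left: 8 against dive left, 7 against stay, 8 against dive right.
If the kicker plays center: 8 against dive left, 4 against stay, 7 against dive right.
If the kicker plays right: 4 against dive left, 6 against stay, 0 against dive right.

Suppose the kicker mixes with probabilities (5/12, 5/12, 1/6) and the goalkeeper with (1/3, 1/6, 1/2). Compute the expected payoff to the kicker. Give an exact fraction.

Against (1/3, 1/6, 1/2), each row's expected payoff is left: 47/6; center: 41/6; right: 7/3.
Taking the (5/12, 5/12, 1/6)-weighted average: (5/12)·(47/6) + (5/12)·(41/6) + (1/6)·(7/3) = 13/2.

13/2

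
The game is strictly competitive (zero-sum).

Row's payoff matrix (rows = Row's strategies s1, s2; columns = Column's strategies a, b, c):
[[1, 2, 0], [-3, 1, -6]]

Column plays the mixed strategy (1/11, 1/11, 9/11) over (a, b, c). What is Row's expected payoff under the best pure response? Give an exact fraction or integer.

s1: (1)·(1/11) + (2)·(1/11) + (0)·(9/11) = 3/11.
s2: (-3)·(1/11) + (1)·(1/11) + (-6)·(9/11) = -56/11.
The best pure response is s1 with expected payoff 3/11.

3/11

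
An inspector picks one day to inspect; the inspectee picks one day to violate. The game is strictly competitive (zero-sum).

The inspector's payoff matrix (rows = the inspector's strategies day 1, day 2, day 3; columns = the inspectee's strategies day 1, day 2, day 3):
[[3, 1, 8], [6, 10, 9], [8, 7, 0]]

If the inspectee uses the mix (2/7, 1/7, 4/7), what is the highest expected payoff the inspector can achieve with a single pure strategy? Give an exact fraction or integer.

58/7

day 1: (3)·(2/7) + (1)·(1/7) + (8)·(4/7) = 39/7.
day 2: (6)·(2/7) + (10)·(1/7) + (9)·(4/7) = 58/7.
day 3: (8)·(2/7) + (7)·(1/7) + (0)·(4/7) = 23/7.
The best pure response is day 2 with expected payoff 58/7.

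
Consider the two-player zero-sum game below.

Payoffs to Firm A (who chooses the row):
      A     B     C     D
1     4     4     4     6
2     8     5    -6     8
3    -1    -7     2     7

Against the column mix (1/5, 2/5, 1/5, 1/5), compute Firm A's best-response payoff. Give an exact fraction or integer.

22/5

1: (4)·(1/5) + (4)·(2/5) + (4)·(1/5) + (6)·(1/5) = 22/5.
2: (8)·(1/5) + (5)·(2/5) + (-6)·(1/5) + (8)·(1/5) = 4.
3: (-1)·(1/5) + (-7)·(2/5) + (2)·(1/5) + (7)·(1/5) = -6/5.
The best pure response is 1 with expected payoff 22/5.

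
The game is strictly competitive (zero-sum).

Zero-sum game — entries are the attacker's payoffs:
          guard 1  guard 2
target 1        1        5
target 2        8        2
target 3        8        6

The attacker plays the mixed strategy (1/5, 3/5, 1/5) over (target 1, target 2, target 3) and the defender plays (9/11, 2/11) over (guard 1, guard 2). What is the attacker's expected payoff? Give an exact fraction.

Against (9/11, 2/11), each row's expected payoff is target 1: 19/11; target 2: 76/11; target 3: 84/11.
Taking the (1/5, 3/5, 1/5)-weighted average: (1/5)·(19/11) + (3/5)·(76/11) + (1/5)·(84/11) = 331/55.

331/55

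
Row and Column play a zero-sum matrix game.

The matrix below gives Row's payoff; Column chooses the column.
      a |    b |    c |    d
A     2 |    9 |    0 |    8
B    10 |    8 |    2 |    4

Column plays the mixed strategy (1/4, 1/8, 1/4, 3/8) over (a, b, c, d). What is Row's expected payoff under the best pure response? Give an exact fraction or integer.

11/2

A: (2)·(1/4) + (9)·(1/8) + (0)·(1/4) + (8)·(3/8) = 37/8.
B: (10)·(1/4) + (8)·(1/8) + (2)·(1/4) + (4)·(3/8) = 11/2.
The best pure response is B with expected payoff 11/2.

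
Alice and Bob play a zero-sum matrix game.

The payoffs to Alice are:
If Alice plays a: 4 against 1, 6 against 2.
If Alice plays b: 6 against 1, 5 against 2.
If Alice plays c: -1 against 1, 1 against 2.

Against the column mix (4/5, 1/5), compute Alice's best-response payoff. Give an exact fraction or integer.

a: (4)·(4/5) + (6)·(1/5) = 22/5.
b: (6)·(4/5) + (5)·(1/5) = 29/5.
c: (-1)·(4/5) + (1)·(1/5) = -3/5.
The best pure response is b with expected payoff 29/5.

29/5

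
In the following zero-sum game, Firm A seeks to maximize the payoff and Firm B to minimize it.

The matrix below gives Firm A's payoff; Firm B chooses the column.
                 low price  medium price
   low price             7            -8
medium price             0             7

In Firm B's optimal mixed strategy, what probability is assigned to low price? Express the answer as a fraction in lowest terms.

Row minima are -8 and 0, so Firm A's maximin is 0; column maxima are 7 and 7, so Firm B's minimax is 7. These differ, so the equilibrium is in mixed strategies.
Let Firm B play low price with probability q. Firm A is indifferent when 7q − 8(1−q) = 7(1−q), giving q = 15/22.

15/22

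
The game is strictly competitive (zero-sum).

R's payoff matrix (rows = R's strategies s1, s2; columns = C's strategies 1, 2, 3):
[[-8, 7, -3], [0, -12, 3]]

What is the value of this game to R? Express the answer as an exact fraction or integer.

-32/9

Column 3 is strictly dominated by 1 for C (it gives R more in every row).
The remaining 2×2 game on (s1, s2) × (1, 2) has no saddle point. Let R play s1 with probability p; indifference gives −8p = 7p − 12(1−p), so p = 4/9.
Similarly C's optimal q on 1 is 19/27, and the value is -8·(19/27) + (7)·(8/27) = -32/9.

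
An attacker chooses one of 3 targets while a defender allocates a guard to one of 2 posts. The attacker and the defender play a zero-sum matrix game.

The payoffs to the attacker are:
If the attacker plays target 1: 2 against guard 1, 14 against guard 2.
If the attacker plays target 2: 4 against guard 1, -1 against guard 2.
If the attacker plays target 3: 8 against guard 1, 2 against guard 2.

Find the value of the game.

6

Row target 2 is strictly dominated by row target 3, so the attacker never plays it.
The remaining 2×2 game on (target 1, target 3) × (guard 1, guard 2) has no saddle point. Let the attacker play target 1 with probability p; indifference gives 2p + 8(1−p) = 14p + 2(1−p), so p = 1/3.
Similarly the defender's optimal q on guard 1 is 2/3, and the value is 2·(2/3) + (14)·(1/3) = 6.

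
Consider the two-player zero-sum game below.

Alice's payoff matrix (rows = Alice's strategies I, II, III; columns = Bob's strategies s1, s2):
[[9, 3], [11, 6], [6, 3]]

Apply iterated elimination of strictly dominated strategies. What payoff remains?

6

Row III is strictly dominated by row II (11>6, 6>3); eliminate III.
Row I is strictly dominated by row II (11>9, 6>3); eliminate I.
Column s1 is strictly dominated by s2 for Bob (6<11); eliminate s1.
Only (II, s2) remains, with payoff 6.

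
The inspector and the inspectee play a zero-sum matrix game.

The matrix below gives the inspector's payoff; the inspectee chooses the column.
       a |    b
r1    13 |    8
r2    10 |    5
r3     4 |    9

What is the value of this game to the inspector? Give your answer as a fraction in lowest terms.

17/2

Row r2 is strictly dominated by row r1, so the inspector never plays it.
The remaining 2×2 game on (r1, r3) × (a, b) has no saddle point. Let the inspector play r1 with probability p; indifference gives 13p + 4(1−p) = 8p + 9(1−p), so p = 1/2.
Similarly the inspectee's optimal q on a is 1/10, and the value is 13·(1/10) + (8)·(9/10) = 17/2.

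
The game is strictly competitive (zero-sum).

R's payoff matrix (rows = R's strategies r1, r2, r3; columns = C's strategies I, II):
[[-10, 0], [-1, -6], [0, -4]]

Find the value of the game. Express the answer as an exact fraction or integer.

Row r2 is strictly dominated by row r3, so R never plays it.
The remaining 2×2 game on (r1, r3) × (I, II) has no saddle point. Let R play r1 with probability p; indifference gives −10p = −4(1−p), so p = 2/7.
Similarly C's optimal q on I is 2/7, and the value is -10·(2/7) + (0)·(5/7) = -20/7.

-20/7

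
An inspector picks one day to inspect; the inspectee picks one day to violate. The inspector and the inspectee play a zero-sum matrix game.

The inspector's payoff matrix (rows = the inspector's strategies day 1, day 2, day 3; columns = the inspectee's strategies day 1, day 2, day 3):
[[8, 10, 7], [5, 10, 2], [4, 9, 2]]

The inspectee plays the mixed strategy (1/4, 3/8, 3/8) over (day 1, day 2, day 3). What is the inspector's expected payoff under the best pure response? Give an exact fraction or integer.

day 1: (8)·(1/4) + (10)·(3/8) + (7)·(3/8) = 67/8.
day 2: (5)·(1/4) + (10)·(3/8) + (2)·(3/8) = 23/4.
day 3: (4)·(1/4) + (9)·(3/8) + (2)·(3/8) = 41/8.
The best pure response is day 1 with expected payoff 67/8.

67/8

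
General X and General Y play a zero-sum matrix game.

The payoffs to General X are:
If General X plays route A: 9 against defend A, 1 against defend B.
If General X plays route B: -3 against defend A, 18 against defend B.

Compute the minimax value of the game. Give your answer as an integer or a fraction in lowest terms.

165/29

Row minima are 1 and -3, so General X's maximin is 1; column maxima are 9 and 18, so General Y's minimax is 9. These differ, so the equilibrium is in mixed strategies.
Let General X play route A with probability p. General Y is indifferent when 9p − 3(1−p) = p + 18(1−p), giving p = 21/29.
Let General Y play defend A with probability q. General X is indifferent when 9q + (1−q) = −3q + 18(1−q), giving q = 17/29.
The value is 9·(17/29) + (1)·(12/29) = 165/29.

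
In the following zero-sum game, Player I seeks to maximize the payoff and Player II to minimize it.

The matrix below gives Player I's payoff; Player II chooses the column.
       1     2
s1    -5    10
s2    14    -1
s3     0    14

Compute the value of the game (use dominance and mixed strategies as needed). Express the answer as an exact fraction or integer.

Row s1 is strictly dominated by row s3, so Player I never plays it.
The remaining 2×2 game on (s2, s3) × (1, 2) has no saddle point. Let Player I play s2 with probability p; indifference gives 14p = −p + 14(1−p), so p = 14/29.
Similarly Player II's optimal q on 1 is 15/29, and the value is 14·(15/29) + (-1)·(14/29) = 196/29.

196/29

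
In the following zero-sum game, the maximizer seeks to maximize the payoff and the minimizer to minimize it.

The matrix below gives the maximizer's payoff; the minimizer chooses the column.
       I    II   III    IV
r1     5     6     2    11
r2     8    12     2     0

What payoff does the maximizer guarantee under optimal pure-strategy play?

2

Row minima: 2, 0 → the maximizer's maximin is 2.
Column maxima: 8, 12, 2, 11 → the minimizer's minimax is 2.
They coincide at (r1, III), so the value is 2.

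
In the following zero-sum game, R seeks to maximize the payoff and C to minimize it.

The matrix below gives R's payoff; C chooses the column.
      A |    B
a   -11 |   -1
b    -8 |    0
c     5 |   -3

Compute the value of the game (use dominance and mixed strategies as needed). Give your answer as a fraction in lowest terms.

-3/2

Row a is strictly dominated by row b, so R never plays it.
The remaining 2×2 game on (b, c) × (A, B) has no saddle point. Let R play b with probability p; indifference gives −8p + 5(1−p) = −3(1−p), so p = 1/2.
Similarly C's optimal q on A is 3/16, and the value is -8·(3/16) + (0)·(13/16) = -3/2.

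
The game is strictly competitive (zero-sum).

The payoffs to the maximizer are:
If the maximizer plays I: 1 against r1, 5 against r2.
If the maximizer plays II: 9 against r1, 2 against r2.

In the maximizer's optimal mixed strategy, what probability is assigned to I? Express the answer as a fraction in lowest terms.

7/11

Row minima are 1 and 2, so the maximizer's maximin is 2; column maxima are 9 and 5, so the minimizer's minimax is 5. These differ, so the equilibrium is in mixed strategies.
Let the maximizer play I with probability p. The minimizer is indifferent when p + 9(1−p) = 5p + 2(1−p), giving p = 7/11.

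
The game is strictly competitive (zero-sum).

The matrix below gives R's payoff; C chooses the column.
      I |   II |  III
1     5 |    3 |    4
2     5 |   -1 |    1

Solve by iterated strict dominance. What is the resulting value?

Column III is strictly dominated by II for C (3<4, -1<1); eliminate III.
Column I is strictly dominated by II for C (3<5, -1<5); eliminate I.
Row 2 is strictly dominated by row 1 (3>-1); eliminate 2.
Only (1, II) remains, with payoff 3.

3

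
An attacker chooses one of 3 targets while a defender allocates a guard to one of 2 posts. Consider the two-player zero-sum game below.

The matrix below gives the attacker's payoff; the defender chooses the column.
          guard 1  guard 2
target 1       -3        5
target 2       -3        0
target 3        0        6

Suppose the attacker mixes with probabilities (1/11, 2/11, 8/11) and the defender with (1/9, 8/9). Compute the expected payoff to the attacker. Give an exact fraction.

Against (1/9, 8/9), each row's expected payoff is target 1: 37/9; target 2: -1/3; target 3: 16/3.
Taking the (1/11, 2/11, 8/11)-weighted average: (1/11)·(37/9) + (2/11)·(-1/3) + (8/11)·(16/3) = 415/99.

415/99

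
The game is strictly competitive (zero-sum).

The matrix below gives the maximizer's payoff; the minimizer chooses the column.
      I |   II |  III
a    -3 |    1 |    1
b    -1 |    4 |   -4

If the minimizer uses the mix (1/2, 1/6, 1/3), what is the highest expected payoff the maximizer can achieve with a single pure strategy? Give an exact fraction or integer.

a: (-3)·(1/2) + (1)·(1/6) + (1)·(1/3) = -1.
b: (-1)·(1/2) + (4)·(1/6) + (-4)·(1/3) = -7/6.
The best pure response is a with expected payoff -1.

-1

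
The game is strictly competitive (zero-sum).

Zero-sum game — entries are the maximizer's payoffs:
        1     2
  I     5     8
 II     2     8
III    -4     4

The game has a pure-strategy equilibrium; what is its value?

Row minima: 5, 2, -4 → the maximizer's maximin is 5.
Column maxima: 5, 8 → the minimizer's minimax is 5.
They coincide at (I, 1), so the value is 5.

5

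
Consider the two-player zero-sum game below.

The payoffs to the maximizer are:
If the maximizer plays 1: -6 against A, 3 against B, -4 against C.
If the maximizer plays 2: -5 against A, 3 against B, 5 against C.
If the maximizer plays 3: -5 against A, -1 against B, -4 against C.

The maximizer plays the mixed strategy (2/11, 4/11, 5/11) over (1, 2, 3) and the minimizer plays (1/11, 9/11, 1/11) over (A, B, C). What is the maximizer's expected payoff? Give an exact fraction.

52/121

Against (1/11, 9/11, 1/11), each row's expected payoff is 1: 17/11; 2: 27/11; 3: -18/11.
Taking the (2/11, 4/11, 5/11)-weighted average: (2/11)·(17/11) + (4/11)·(27/11) + (5/11)·(-18/11) = 52/121.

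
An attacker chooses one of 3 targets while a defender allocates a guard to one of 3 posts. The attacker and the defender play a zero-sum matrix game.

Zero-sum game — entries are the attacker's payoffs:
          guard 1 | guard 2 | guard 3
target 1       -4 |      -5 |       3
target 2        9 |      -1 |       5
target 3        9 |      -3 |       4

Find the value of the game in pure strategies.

-1

Row minima: -5, -1, -3 → the attacker's maximin is -1.
Column maxima: 9, -1, 5 → the defender's minimax is -1.
They coincide at (target 2, guard 2), so the value is -1.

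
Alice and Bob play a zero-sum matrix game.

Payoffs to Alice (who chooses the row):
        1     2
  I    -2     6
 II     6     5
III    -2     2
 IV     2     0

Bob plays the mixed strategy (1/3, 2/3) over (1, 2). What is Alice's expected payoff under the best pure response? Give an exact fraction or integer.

I: (-2)·(1/3) + (6)·(2/3) = 10/3.
II: (6)·(1/3) + (5)·(2/3) = 16/3.
III: (-2)·(1/3) + (2)·(2/3) = 2/3.
IV: (2)·(1/3) + (0)·(2/3) = 2/3.
The best pure response is II with expected payoff 16/3.

16/3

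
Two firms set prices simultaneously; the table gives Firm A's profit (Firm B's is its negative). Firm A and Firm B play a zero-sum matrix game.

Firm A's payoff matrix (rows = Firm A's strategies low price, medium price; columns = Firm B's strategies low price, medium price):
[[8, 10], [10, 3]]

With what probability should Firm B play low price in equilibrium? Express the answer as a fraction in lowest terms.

Row minima are 8 and 3, so Firm A's maximin is 8; column maxima are 10 and 10, so Firm B's minimax is 10. These differ, so the equilibrium is in mixed strategies.
Let Firm B play low price with probability q. Firm A is indifferent when 8q + 10(1−q) = 10q + 3(1−q), giving q = 7/9.

7/9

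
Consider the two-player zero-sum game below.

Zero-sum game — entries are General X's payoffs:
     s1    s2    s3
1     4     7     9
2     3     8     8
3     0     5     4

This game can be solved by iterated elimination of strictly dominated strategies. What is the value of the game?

Row 3 is strictly dominated by row 1 (4>0, 7>5, 9>4); eliminate 3.
Column s2 is strictly dominated by s1 for General Y (4<7, 3<8); eliminate s2.
Column s3 is strictly dominated by s1 for General Y (4<9, 3<8); eliminate s3.
Row 2 is strictly dominated by row 1 (4>3); eliminate 2.
Only (1, s1) remains, with payoff 4.

4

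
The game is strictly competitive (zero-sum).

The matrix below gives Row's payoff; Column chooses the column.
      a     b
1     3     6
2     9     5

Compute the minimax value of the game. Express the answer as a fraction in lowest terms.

Row minima are 3 and 5, so Row's maximin is 5; column maxima are 9 and 6, so Column's minimax is 6. These differ, so the equilibrium is in mixed strategies.
Let Row play 1 with probability p. Column is indifferent when 3p + 9(1−p) = 6p + 5(1−p), giving p = 4/7.
Let Column play a with probability q. Row is indifferent when 3q + 6(1−q) = 9q + 5(1−q), giving q = 1/7.
The value is 3·(1/7) + (6)·(6/7) = 39/7.

39/7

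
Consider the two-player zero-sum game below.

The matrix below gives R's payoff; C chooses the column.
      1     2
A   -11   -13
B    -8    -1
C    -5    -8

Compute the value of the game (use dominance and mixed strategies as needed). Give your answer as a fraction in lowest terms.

Row A is strictly dominated by row C, so R never plays it.
The remaining 2×2 game on (B, C) × (1, 2) has no saddle point. Let R play B with probability p; indifference gives −8p − 5(1−p) = −p − 8(1−p), so p = 3/10.
Similarly C's optimal q on 1 is 7/10, and the value is -8·(7/10) + (-1)·(3/10) = -59/10.

-59/10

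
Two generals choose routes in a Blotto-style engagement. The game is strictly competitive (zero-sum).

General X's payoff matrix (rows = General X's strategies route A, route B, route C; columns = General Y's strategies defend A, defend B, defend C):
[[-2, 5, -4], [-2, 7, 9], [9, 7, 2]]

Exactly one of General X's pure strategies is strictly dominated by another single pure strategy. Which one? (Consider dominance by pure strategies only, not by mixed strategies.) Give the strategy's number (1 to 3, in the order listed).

1

Compare route A with route C: 9 > -2, 7 > 5, 2 > -4.
So route C strictly dominates route A for General X; route A is strictly dominated.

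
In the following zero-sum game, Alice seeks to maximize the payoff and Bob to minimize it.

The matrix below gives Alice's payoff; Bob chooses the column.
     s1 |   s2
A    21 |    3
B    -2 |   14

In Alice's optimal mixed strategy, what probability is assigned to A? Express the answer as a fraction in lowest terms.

8/17

Row minima are 3 and -2, so Alice's maximin is 3; column maxima are 21 and 14, so Bob's minimax is 14. These differ, so the equilibrium is in mixed strategies.
Let Alice play A with probability p. Bob is indifferent when 21p − 2(1−p) = 3p + 14(1−p), giving p = 8/17.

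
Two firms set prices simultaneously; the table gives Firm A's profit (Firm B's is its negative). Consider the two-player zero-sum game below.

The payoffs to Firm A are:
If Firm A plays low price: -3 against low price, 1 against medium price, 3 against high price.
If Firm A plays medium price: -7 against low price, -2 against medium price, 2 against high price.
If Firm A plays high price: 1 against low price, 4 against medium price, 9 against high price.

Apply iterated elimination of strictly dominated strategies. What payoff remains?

Column medium price is strictly dominated by low price for Firm B (-3<1, -7<-2, 1<4); eliminate medium price.
Row low price is strictly dominated by row high price (1>-3, 9>3); eliminate low price.
Column high price is strictly dominated by low price for Firm B (-7<2, 1<9); eliminate high price.
Row medium price is strictly dominated by row high price (1>-7); eliminate medium price.
Only (high price, low price) remains, with payoff 1.

1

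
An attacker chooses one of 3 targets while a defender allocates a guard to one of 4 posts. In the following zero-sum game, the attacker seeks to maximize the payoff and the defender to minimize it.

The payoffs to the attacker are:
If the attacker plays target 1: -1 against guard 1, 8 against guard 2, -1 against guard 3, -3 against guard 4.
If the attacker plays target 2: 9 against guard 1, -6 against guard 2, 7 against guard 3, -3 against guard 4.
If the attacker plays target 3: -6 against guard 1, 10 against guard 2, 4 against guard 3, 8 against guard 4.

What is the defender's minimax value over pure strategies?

7

The worst case (largest entry) in each column is guard 1: 9, guard 2: 10, guard 3: 7, guard 4: 8.
The best (smallest) of these is 7.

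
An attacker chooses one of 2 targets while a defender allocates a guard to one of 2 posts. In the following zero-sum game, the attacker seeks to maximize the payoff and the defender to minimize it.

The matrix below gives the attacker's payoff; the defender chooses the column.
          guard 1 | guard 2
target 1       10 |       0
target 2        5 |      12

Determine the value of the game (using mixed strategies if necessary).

Row minima are 0 and 5, so the attacker's maximin is 5; column maxima are 10 and 12, so the defender's minimax is 10. These differ, so the equilibrium is in mixed strategies.
Let the attacker play target 1 with probability p. The defender is indifferent when 10p + 5(1−p) = 12(1−p), giving p = 7/17.
Let the defender play guard 1 with probability q. The attacker is indifferent when 10q = 5q + 12(1−q), giving q = 12/17.
The value is 10·(12/17) + (0)·(5/17) = 120/17.

120/17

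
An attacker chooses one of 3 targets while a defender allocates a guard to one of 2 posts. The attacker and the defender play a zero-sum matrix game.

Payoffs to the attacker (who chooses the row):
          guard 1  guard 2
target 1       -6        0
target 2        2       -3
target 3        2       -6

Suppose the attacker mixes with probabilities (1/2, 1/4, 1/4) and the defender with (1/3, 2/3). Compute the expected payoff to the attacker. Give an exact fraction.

-13/6

Against (1/3, 2/3), each row's expected payoff is target 1: -2; target 2: -4/3; target 3: -10/3.
Taking the (1/2, 1/4, 1/4)-weighted average: (1/2)·(-2) + (1/4)·(-4/3) + (1/4)·(-10/3) = -13/6.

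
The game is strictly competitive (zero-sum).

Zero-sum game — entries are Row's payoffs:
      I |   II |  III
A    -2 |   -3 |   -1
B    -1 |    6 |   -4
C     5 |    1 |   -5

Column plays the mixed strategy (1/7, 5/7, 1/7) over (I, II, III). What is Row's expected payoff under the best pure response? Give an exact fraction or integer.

25/7

A: (-2)·(1/7) + (-3)·(5/7) + (-1)·(1/7) = -18/7.
B: (-1)·(1/7) + (6)·(5/7) + (-4)·(1/7) = 25/7.
C: (5)·(1/7) + (1)·(5/7) + (-5)·(1/7) = 5/7.
The best pure response is B with expected payoff 25/7.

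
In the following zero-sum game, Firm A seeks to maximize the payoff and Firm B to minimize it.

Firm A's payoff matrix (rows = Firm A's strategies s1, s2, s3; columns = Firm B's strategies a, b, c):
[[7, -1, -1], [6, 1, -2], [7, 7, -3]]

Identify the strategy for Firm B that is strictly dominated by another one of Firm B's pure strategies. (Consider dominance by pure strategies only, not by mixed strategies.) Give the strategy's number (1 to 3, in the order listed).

Firm B prefers columns that give Firm A less. Compare a with c: -1 < 7, -2 < 6, -3 < 7.
So c strictly dominates a for Firm B; a is strictly dominated.

1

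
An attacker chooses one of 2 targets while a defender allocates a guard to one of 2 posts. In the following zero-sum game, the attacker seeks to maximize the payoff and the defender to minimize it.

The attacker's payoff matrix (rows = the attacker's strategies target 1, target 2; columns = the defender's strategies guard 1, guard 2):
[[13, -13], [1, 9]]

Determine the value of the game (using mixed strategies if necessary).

Row minima are -13 and 1, so the attacker's maximin is 1; column maxima are 13 and 9, so the defender's minimax is 9. These differ, so the equilibrium is in mixed strategies.
Let the attacker play target 1 with probability p. The defender is indifferent when 13p + (1−p) = −13p + 9(1−p), giving p = 4/17.
Let the defender play guard 1 with probability q. The attacker is indifferent when 13q − 13(1−q) = q + 9(1−q), giving q = 11/17.
The value is 13·(11/17) + (-13)·(6/17) = 65/17.

65/17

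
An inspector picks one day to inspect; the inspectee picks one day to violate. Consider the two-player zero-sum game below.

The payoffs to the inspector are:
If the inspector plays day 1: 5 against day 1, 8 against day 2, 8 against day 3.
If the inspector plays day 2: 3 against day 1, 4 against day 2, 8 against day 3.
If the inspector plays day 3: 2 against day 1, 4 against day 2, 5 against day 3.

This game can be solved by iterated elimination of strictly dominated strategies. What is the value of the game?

5

Row day 3 is strictly dominated by row day 1 (5>2, 8>4, 8>5); eliminate day 3.
Column day 3 is strictly dominated by day 1 for the inspectee (5<8, 3<8); eliminate day 3.
Row day 2 is strictly dominated by row day 1 (5>3, 8>4); eliminate day 2.
Column day 2 is strictly dominated by day 1 for the inspectee (5<8); eliminate day 2.
Only (day 1, day 1) remains, with payoff 5.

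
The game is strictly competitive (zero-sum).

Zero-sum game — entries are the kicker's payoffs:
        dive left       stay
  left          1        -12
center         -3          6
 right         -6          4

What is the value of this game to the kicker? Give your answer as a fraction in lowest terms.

Row right is strictly dominated by row center, so the kicker never plays it.
The remaining 2×2 game on (left, center) × (dive left, stay) has no saddle point. Let the kicker play left with probability p; indifference gives p − 3(1−p) = −12p + 6(1−p), so p = 9/22.
Similarly the goalkeeper's optimal q on dive left is 9/11, and the value is 1·(9/11) + (-12)·(2/11) = -15/11.

-15/11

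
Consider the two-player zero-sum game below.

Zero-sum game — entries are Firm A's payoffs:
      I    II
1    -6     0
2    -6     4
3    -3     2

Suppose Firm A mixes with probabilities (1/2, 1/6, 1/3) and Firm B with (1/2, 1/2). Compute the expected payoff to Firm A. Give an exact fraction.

Against (1/2, 1/2), each row's expected payoff is 1: -3; 2: -1; 3: -1/2.
Taking the (1/2, 1/6, 1/3)-weighted average: (1/2)·(-3) + (1/6)·(-1) + (1/3)·(-1/2) = -11/6.

-11/6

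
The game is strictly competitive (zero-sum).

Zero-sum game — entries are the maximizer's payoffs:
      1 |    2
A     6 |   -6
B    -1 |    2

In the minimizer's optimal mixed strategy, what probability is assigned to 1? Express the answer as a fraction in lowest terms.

8/15

Row minima are -6 and -1, so the maximizer's maximin is -1; column maxima are 6 and 2, so the minimizer's minimax is 2. These differ, so the equilibrium is in mixed strategies.
Let the minimizer play 1 with probability q. The maximizer is indifferent when 6q − 6(1−q) = −q + 2(1−q), giving q = 8/15.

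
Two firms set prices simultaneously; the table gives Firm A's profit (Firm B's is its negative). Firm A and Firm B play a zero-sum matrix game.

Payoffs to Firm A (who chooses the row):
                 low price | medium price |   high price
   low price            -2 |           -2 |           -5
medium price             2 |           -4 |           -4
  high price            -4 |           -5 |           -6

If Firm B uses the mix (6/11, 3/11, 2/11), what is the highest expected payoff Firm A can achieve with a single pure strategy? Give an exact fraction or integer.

low price: (-2)·(6/11) + (-2)·(3/11) + (-5)·(2/11) = -28/11.
medium price: (2)·(6/11) + (-4)·(3/11) + (-4)·(2/11) = -8/11.
high price: (-4)·(6/11) + (-5)·(3/11) + (-6)·(2/11) = -51/11.
The best pure response is medium price with expected payoff -8/11.

-8/11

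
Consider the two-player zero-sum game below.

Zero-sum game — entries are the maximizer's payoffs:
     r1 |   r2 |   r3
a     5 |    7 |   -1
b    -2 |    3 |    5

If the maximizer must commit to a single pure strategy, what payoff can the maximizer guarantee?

-1

The worst-case payoff for each row is a: -1, b: -2.
The best of these is -1.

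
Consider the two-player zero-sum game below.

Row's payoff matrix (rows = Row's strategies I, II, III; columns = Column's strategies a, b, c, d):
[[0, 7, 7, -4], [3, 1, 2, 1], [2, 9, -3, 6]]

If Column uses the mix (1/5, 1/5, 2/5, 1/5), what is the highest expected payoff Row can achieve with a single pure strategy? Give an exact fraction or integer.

I: (0)·(1/5) + (7)·(1/5) + (7)·(2/5) + (-4)·(1/5) = 17/5.
II: (3)·(1/5) + (1)·(1/5) + (2)·(2/5) + (1)·(1/5) = 9/5.
III: (2)·(1/5) + (9)·(1/5) + (-3)·(2/5) + (6)·(1/5) = 11/5.
The best pure response is I with expected payoff 17/5.

17/5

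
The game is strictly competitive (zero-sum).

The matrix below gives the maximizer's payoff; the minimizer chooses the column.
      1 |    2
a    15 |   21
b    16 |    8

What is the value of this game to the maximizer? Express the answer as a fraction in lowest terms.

108/7

Row minima are 15 and 8, so the maximizer's maximin is 15; column maxima are 16 and 21, so the minimizer's minimax is 16. These differ, so the equilibrium is in mixed strategies.
Let the maximizer play a with probability p. The minimizer is indifferent when 15p + 16(1−p) = 21p + 8(1−p), giving p = 4/7.
Let the minimizer play 1 with probability q. The maximizer is indifferent when 15q + 21(1−q) = 16q + 8(1−q), giving q = 13/14.
The value is 15·(13/14) + (21)·(1/14) = 108/7.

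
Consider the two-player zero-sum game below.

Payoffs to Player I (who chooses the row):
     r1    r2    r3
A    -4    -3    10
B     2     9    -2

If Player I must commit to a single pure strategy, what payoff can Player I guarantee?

The worst-case payoff for each row is A: -4, B: -2.
The best of these is -2.

-2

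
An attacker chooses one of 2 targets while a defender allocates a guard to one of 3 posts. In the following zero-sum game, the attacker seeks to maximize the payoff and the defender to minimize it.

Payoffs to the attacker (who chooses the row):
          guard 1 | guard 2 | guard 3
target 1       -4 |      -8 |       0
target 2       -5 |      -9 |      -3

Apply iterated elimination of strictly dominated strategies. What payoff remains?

-8

Column guard 3 is strictly dominated by guard 1 for the defender (-4<0, -5<-3); eliminate guard 3.
Row target 2 is strictly dominated by row target 1 (-4>-5, -8>-9); eliminate target 2.
Column guard 1 is strictly dominated by guard 2 for the defender (-8<-4); eliminate guard 1.
Only (target 1, guard 2) remains, with payoff -8.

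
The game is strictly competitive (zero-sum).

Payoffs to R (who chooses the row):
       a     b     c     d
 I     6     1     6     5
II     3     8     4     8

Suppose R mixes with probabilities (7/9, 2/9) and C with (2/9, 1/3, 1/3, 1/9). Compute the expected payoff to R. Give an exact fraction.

122/27

Against (2/9, 1/3, 1/3, 1/9), each row's expected payoff is I: 38/9; II: 50/9.
Taking the (7/9, 2/9)-weighted average: (7/9)·(38/9) + (2/9)·(50/9) = 122/27.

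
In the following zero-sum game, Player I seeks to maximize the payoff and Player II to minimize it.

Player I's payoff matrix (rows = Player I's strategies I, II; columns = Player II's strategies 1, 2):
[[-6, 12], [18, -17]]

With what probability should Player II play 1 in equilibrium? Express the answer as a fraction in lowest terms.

29/53

Row minima are -6 and -17, so Player I's maximin is -6; column maxima are 18 and 12, so Player II's minimax is 12. These differ, so the equilibrium is in mixed strategies.
Let Player II play 1 with probability q. Player I is indifferent when −6q + 12(1−q) = 18q − 17(1−q), giving q = 29/53.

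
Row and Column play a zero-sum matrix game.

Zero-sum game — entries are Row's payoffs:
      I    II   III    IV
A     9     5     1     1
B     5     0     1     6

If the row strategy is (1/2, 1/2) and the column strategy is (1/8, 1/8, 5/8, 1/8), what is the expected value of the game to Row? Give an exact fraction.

Against (1/8, 1/8, 5/8, 1/8), each row's expected payoff is A: 5/2; B: 2.
Taking the (1/2, 1/2)-weighted average: (1/2)·(5/2) + (1/2)·(2) = 9/4.

9/4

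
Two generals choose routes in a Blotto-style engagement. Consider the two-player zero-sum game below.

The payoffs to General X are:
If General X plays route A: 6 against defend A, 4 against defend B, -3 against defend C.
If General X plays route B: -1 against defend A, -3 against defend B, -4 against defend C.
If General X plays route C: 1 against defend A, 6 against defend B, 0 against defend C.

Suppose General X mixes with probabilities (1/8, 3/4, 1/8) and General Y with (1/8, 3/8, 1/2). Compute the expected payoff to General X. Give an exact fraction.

Against (1/8, 3/8, 1/2), each row's expected payoff is route A: 3/4; route B: -13/4; route C: 19/8.
Taking the (1/8, 3/4, 1/8)-weighted average: (1/8)·(3/4) + (3/4)·(-13/4) + (1/8)·(19/8) = -131/64.

-131/64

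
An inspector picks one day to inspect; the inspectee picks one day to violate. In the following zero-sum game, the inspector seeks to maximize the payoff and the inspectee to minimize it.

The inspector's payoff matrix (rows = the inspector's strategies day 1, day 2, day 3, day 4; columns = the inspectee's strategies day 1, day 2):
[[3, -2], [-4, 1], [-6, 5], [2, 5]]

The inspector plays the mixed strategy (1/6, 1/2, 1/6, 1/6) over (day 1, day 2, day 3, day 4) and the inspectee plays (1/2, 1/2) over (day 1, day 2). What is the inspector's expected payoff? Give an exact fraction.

Against (1/2, 1/2), each row's expected payoff is day 1: 1/2; day 2: -3/2; day 3: -1/2; day 4: 7/2.
Taking the (1/6, 1/2, 1/6, 1/6)-weighted average: (1/6)·(1/2) + (1/2)·(-3/2) + (1/6)·(-1/2) + (1/6)·(7/2) = -1/6.

-1/6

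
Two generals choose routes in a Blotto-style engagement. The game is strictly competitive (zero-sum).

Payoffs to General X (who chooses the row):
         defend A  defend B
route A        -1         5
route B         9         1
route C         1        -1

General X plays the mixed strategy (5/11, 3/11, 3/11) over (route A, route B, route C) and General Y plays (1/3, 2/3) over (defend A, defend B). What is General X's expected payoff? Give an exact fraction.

25/11

Against (1/3, 2/3), each row's expected payoff is route A: 3; route B: 11/3; route C: -1/3.
Taking the (5/11, 3/11, 3/11)-weighted average: (5/11)·(3) + (3/11)·(11/3) + (3/11)·(-1/3) = 25/11.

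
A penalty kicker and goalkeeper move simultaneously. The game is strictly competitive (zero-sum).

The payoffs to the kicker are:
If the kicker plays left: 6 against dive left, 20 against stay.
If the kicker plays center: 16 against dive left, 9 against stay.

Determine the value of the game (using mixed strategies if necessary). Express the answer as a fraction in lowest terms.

Row minima are 6 and 9, so the kicker's maximin is 9; column maxima are 16 and 20, so the goalkeeper's minimax is 16. These differ, so the equilibrium is in mixed strategies.
Let the kicker play left with probability p. The goalkeeper is indifferent when 6p + 16(1−p) = 20p + 9(1−p), giving p = 1/3.
Let the goalkeeper play dive left with probability q. The kicker is indifferent when 6q + 20(1−q) = 16q + 9(1−q), giving q = 11/21.
The value is 6·(11/21) + (20)·(10/21) = 38/3.

38/3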